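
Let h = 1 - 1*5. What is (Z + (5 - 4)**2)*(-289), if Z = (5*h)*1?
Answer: 5491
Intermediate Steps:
h = -4 (h = 1 - 5 = -4)
Z = -20 (Z = (5*(-4))*1 = -20*1 = -20)
(Z + (5 - 4)**2)*(-289) = (-20 + (5 - 4)**2)*(-289) = (-20 + 1**2)*(-289) = (-20 + 1)*(-289) = -19*(-289) = 5491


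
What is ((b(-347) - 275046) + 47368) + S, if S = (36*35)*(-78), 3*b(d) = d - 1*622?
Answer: -326281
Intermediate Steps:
b(d) = -622/3 + d/3 (b(d) = (d - 1*622)/3 = (d - 622)/3 = (-622 + d)/3 = -622/3 + d/3)
S = -98280 (S = 1260*(-78) = -98280)
((b(-347) - 275046) + 47368) + S = (((-622/3 + (⅓)*(-347)) - 275046) + 47368) - 98280 = (((-622/3 - 347/3) - 275046) + 47368) - 98280 = ((-323 - 275046) + 47368) - 98280 = (-275369 + 47368) - 98280 = -228001 - 98280 = -326281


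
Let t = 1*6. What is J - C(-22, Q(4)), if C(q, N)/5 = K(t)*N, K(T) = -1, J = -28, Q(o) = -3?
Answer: -43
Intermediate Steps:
t = 6
C(q, N) = -5*N (C(q, N) = 5*(-N) = -5*N)
J - C(-22, Q(4)) = -28 - (-5)*(-3) = -28 - 1*15 = -28 - 15 = -43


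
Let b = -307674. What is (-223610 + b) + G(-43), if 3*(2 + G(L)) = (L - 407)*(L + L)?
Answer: -518386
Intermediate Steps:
G(L) = -2 + 2*L*(-407 + L)/3 (G(L) = -2 + ((L - 407)*(L + L))/3 = -2 + ((-407 + L)*(2*L))/3 = -2 + (2*L*(-407 + L))/3 = -2 + 2*L*(-407 + L)/3)
(-223610 + b) + G(-43) = (-223610 - 307674) + (-2 - 814/3*(-43) + (⅔)*(-43)²) = -531284 + (-2 + 35002/3 + (⅔)*1849) = -531284 + (-2 + 35002/3 + 3698/3) = -531284 + 12898 = -518386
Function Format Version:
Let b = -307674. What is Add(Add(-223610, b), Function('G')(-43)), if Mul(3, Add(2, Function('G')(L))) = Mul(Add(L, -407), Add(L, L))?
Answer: -518386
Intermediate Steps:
Function('G')(L) = Add(-2, Mul(Rational(2, 3), L, Add(-407, L))) (Function('G')(L) = Add(-2, Mul(Rational(1, 3), Mul(Add(L, -407), Add(L, L)))) = Add(-2, Mul(Rational(1, 3), Mul(Add(-407, L), Mul(2, L)))) = Add(-2, Mul(Rational(1, 3), Mul(2, L, Add(-407, L)))) = Add(-2, Mul(Rational(2, 3), L, Add(-407, L))))
Add(Add(-223610, b), Function('G')(-43)) = Add(Add(-223610, -307674), Add(-2, Mul(Rational(-814, 3), -43), Mul(Rational(2, 3), Pow(-43, 2)))) = Add(-531284, Add(-2, Rational(35002, 3), Mul(Rational(2, 3), 1849))) = Add(-531284, Add(-2, Rational(35002, 3), Rational(3698, 3))) = Add(-531284, 12898) = -518386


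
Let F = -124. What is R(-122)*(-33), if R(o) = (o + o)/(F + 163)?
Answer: 2684/13 ≈ 206.46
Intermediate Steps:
R(o) = 2*o/39 (R(o) = (o + o)/(-124 + 163) = (2*o)/39 = (2*o)*(1/39) = 2*o/39)
R(-122)*(-33) = ((2/39)*(-122))*(-33) = -244/39*(-33) = 2684/13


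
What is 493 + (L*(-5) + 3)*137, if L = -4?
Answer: 3644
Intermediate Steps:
493 + (L*(-5) + 3)*137 = 493 + (-4*(-5) + 3)*137 = 493 + (20 + 3)*137 = 493 + 23*137 = 493 + 3151 = 3644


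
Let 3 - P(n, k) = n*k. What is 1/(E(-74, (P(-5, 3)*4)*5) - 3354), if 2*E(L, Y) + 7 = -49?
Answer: -1/3382 ≈ -0.00029568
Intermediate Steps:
P(n, k) = 3 - k*n (P(n, k) = 3 - n*k = 3 - k*n)
E(L, Y) = -28 (E(L, Y) = -7/2 + (½)*(-49) = -7/2 - 49/2 = -28)
1/(E(-74, (P(-5, 3)*4)*5) - 3354) = 1/(-28 - 3354) = 1/(-3382) = -1/3382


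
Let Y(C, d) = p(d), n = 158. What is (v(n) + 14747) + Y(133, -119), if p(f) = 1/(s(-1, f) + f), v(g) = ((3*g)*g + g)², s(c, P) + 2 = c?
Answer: 687167104133/122 ≈ 5.6325e+9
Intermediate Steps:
s(c, P) = -2 + c
v(g) = (g + 3*g²)² (v(g) = (3*g² + g)² = (g + 3*g²)²)
p(f) = 1/(-3 + f) (p(f) = 1/((-2 - 1) + f) = 1/(-3 + f))
Y(C, d) = 1/(-3 + d)
(v(n) + 14747) + Y(133, -119) = (158²*(1 + 3*158)² + 14747) + 1/(-3 - 119) = (24964*(1 + 474)² + 14747) + 1/(-122) = (24964*475² + 14747) - 1/122 = (24964*225625 + 14747) - 1/122 = (5632502500 + 14747) - 1/122 = 5632517247 - 1/122 = 687167104133/122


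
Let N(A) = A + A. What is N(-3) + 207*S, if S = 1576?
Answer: 326226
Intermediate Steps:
N(A) = 2*A
N(-3) + 207*S = 2*(-3) + 207*1576 = -6 + 326232 = 326226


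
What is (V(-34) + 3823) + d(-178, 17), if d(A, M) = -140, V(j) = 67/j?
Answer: 125155/34 ≈ 3681.0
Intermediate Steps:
(V(-34) + 3823) + d(-178, 17) = (67/(-34) + 3823) - 140 = (67*(-1/34) + 3823) - 140 = (-67/34 + 3823) - 140 = 129915/34 - 140 = 125155/34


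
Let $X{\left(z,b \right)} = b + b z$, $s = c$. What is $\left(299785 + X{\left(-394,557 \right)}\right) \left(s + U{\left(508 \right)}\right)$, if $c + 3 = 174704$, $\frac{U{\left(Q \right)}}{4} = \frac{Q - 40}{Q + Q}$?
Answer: $\frac{1794594418724}{127} \approx 1.4131 \cdot 10^{10}$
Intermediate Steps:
$U{\left(Q \right)} = \frac{2 \left(-40 + Q\right)}{Q}$ ($U{\left(Q \right)} = 4 \frac{Q - 40}{Q + Q} = 4 \frac{-40 + Q}{2 Q} = \frac{2 \left(-40 + Q\right)}{Q}$)
$c = 174701$ ($c = -3 + 174704 = 174701$)
$s = 174701$
$\left(299785 + X{\left(-394,557 \right)}\right) \left(s + U{\left(508 \right)}\right) = \left(299785 + 557 \left(1 - 394\right)\right) \left(174701 + \left(2 - \frac{80}{508}\right)\right) = \left(299785 + 557 \left(-393\right)\right) \left(174701 + \left(2 - \frac{20}{127}\right)\right) = \left(299785 - 218901\right) \left(174701 + \left(2 - \frac{20}{127}\right)\right) = 80884 \left(174701 + \frac{234}{127}\right) = 80884 \cdot \frac{22187261}{127} = \frac{1794594418724}{127}$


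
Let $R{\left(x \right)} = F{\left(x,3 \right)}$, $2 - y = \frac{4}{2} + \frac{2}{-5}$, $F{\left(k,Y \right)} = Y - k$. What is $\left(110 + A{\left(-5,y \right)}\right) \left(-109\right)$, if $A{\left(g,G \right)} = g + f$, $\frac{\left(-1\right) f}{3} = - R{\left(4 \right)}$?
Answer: $-11118$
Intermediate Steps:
$y = \frac{2}{5}$ ($y = 2 - \left(\frac{4}{2} + \frac{2}{-5}\right) = 2 - \left(4 \cdot \frac{1}{2} + 2 \left(- \frac{1}{5}\right)\right) = 2 - \left(2 - \frac{2}{5}\right) = 2 - \frac{8}{5} = \frac{2}{5} \approx 0.4$)
$R{\left(x \right)} = 3 - x$
$f = -3$ ($f = - 3 \left(- (3 - 4)\right) = - 3 \left(\left(-1\right) \left(-1\right)\right) = \left(-3\right) 1 = -3$)
$A{\left(g,G \right)} = -3 + g$ ($A{\left(g,G \right)} = g - 3 = -3 + g$)
$\left(110 + A{\left(-5,y \right)}\right) \left(-109\right) = \left(110 - 8\right) \left(-109\right) = 102 \left(-109\right) = -11118$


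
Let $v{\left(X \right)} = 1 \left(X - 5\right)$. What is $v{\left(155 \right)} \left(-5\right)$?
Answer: $-750$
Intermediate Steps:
$v{\left(X \right)} = -5 + X$ ($v{\left(X \right)} = 1 \left(-5 + X\right) = -5 + X$)
$v{\left(155 \right)} \left(-5\right) = \left(-5 + 155\right) \left(-5\right) = 150 \left(-5\right) = -750$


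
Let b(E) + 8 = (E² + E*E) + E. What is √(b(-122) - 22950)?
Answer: 4*√418 ≈ 81.780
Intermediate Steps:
b(E) = -8 + E + 2*E² (b(E) = -8 + ((E² + E*E) + E) = -8 + ((E² + E²) + E) = -8 + (2*E² + E) = -8 + (E + 2*E²) = -8 + E + 2*E²)
√(b(-122) - 22950) = √((-8 - 122 + 2*(-122)²) - 22950) = √((-8 - 122 + 2*14884) - 22950) = √((-8 - 122 + 29768) - 22950) = √(29638 - 22950) = √6688 = 4*√418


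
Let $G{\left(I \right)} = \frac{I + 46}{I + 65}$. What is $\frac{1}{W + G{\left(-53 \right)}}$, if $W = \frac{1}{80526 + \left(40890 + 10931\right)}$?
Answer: $- \frac{1588164}{926417} \approx -1.7143$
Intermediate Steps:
$W = \frac{1}{132347}$ ($W = \frac{1}{80526 + 51821} = \frac{1}{132347} \approx 7.5559 \cdot 10^{-6}$)
$G{\left(I \right)} = \frac{46 + I}{65 + I}$
$\frac{1}{W + G{\left(-53 \right)}} = \frac{1}{\frac{1}{132347} + \frac{46 - 53}{65 - 53}} = \frac{1}{\frac{1}{132347} + \frac{1}{12} \left(-7\right)} = \frac{1}{\frac{1}{132347} - \frac{7}{12}} = \frac{1}{- \frac{926417}{1588164}} = - \frac{1588164}{926417}$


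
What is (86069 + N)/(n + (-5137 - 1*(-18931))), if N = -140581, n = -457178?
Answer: 6814/55423 ≈ 0.12295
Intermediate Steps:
(86069 + N)/(n + (-5137 - 1*(-18931))) = (86069 - 140581)/(-457178 + (-5137 - 1*(-18931))) = -54512/(-457178 + (-5137 + 18931)) = -54512/(-457178 + 13794) = -54512/(-443384) = -54512*(-1/443384) = 6814/55423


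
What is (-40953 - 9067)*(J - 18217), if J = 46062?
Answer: -1392806900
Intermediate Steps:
(-40953 - 9067)*(J - 18217) = (-40953 - 9067)*(46062 - 18217) = -50020*27845 = -1392806900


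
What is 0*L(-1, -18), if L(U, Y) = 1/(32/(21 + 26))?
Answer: 0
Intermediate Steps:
L(U, Y) = 47/32 (L(U, Y) = 1/(32/47) = 47/32)
0*L(-1, -18) = 0*(47/32) = 0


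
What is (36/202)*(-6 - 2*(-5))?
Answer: 72/101 ≈ 0.71287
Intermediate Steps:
(36/202)*(-6 - 2*(-5)) = (36*(1/202))*(-6 + 10) = (18/101)*4 = 72/101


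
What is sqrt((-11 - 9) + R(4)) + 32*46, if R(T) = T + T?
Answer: 1472 + 2*I*sqrt(3) ≈ 1472.0 + 3.4641*I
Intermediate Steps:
R(T) = 2*T
sqrt((-11 - 9) + R(4)) + 32*46 = sqrt((-11 - 9) + 2*4) + 32*46 = sqrt(-20 + 8) + 1472 = sqrt(-12) + 1472 = 2*I*sqrt(3) + 1472 = 1472 + 2*I*sqrt(3)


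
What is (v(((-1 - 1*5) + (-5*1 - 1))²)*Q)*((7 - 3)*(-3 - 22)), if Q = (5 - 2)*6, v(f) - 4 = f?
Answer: -266400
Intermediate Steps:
v(f) = 4 + f
Q = 18 (Q = 3*6 = 18)
(v(((-1 - 1*5) + (-5*1 - 1))²)*Q)*((7 - 3)*(-3 - 22)) = ((4 + ((-1 - 1*5) + (-5*1 - 1))²)*18)*((7 - 3)*(-3 - 22)) = ((4 + ((-1 - 5) + (-5 - 1))²)*18)*(4*(-25)) = ((4 + (-6 - 6)²)*18)*(-100) = ((4 + (-12)²)*18)*(-100) = ((4 + 144)*18)*(-100) = (148*18)*(-100) = 2664*(-100) = -266400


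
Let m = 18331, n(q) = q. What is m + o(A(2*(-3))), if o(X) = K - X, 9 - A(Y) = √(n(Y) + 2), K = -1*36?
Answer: 18286 + 2*I ≈ 18286.0 + 2.0*I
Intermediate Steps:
K = -36
A(Y) = 9 - √(2 + Y) (A(Y) = 9 - √(Y + 2) = 9 - √(2 + Y))
o(X) = -36 - X
m + o(A(2*(-3))) = 18331 + (-36 - (9 - √(2 + 2*(-3)))) = 18331 + (-36 - (9 - √(2 - 6))) = 18331 + (-36 - (9 - √(-4))) = 18331 + (-36 - (9 - 2*I)) = 18331 + (-36 + (-9 + 2*I)) = 18331 + (-45 + 2*I) = 18286 + 2*I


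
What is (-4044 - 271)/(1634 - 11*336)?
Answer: 4315/2062 ≈ 2.0926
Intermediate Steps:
(-4044 - 271)/(1634 - 11*336) = -4315/(1634 - 3696) = -4315/(-2062) = -4315*(-1/2062) = 4315/2062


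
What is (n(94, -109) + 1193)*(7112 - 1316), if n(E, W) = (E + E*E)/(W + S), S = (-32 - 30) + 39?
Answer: 71747718/11 ≈ 6.5225e+6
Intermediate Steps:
S = -23 (S = -62 + 39 = -23)
n(E, W) = (E + E**2)/(-23 + W) (n(E, W) = (E + E*E)/(W - 23) = (E + E**2)/(-23 + W))
(n(94, -109) + 1193)*(7112 - 1316) = (94*(1 + 94)/(-23 - 109) + 1193)*(7112 - 1316) = (94*95/(-132) + 1193)*5796 = (94*(-1/132)*95 + 1193)*5796 = (-4465/66 + 1193)*5796 = (74273/66)*5796 = 71747718/11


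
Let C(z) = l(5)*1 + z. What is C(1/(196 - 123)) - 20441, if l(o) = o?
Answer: -1491827/73 ≈ -20436.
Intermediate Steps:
C(z) = 5 + z (C(z) = 5*1 + z = 5 + z)
C(1/(196 - 123)) - 20441 = (5 + 1/(196 - 123)) - 20441 = (5 + 1/73) - 20441 = 366/73 - 20441 = -1491827/73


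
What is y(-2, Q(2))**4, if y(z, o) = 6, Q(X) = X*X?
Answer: 1296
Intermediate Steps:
Q(X) = X**2
y(-2, Q(2))**4 = 6**4 = 1296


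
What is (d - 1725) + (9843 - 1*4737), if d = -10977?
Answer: -7596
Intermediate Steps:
(d - 1725) + (9843 - 1*4737) = (-10977 - 1725) + (9843 - 1*4737) = -12702 + (9843 - 4737) = -12702 + 5106 = -7596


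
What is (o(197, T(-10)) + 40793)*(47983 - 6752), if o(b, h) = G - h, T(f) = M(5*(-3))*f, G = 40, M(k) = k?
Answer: 1677400773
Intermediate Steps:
T(f) = -15*f (T(f) = (5*(-3))*f = -15*f)
o(b, h) = 40 - h
(o(197, T(-10)) + 40793)*(47983 - 6752) = ((40 - (-15)*(-10)) + 40793)*(47983 - 6752) = ((40 - 1*150) + 40793)*41231 = ((40 - 150) + 40793)*41231 = (-110 + 40793)*41231 = 40683*41231 = 1677400773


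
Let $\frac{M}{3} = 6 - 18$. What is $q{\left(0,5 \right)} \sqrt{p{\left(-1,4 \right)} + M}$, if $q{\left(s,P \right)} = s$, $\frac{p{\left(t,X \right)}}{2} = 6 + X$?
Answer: $0$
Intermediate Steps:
$p{\left(t,X \right)} = 12 + 2 X$ ($p{\left(t,X \right)} = 2 \left(6 + X\right) = 12 + 2 X$)
$M = -36$ ($M = 3 \left(6 - 18\right) = 3 \left(-12\right) = -36$)
$q{\left(0,5 \right)} \sqrt{p{\left(-1,4 \right)} + M} = 0 \sqrt{\left(12 + 2 \cdot 4\right) - 36} = 0 \sqrt{\left(12 + 8\right) - 36} = 0 \sqrt{20 - 36} = 0 \sqrt{-16} = 0 \cdot 4 i = 0$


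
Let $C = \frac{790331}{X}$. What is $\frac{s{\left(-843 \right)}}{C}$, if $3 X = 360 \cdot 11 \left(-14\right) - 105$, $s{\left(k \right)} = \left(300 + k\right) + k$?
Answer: $\frac{25661790}{790331} \approx 32.47$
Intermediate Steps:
$s{\left(k \right)} = 300 + 2 k$
$X = -18515$ ($X = \frac{360 \cdot 11 \left(-14\right) - 105}{3} = \frac{360 \left(-154\right) - 105}{3} = \frac{-55440 - 105}{3} = \frac{1}{3} \left(-55545\right) = -18515$)
$C = - \frac{790331}{18515}$ ($C = \frac{790331}{-18515} = 790331 \left(- \frac{1}{18515}\right) = - \frac{790331}{18515} \approx -42.686$)
$\frac{s{\left(-843 \right)}}{C} = \frac{300 + 2 \left(-843\right)}{- \frac{790331}{18515}} = \left(300 - 1686\right) \left(- \frac{18515}{790331}\right) = \left(-1386\right) \left(- \frac{18515}{790331}\right) = \frac{25661790}{790331}$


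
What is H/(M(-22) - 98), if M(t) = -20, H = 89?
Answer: -89/118 ≈ -0.75424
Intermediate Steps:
H/(M(-22) - 98) = 89/(-20 - 98) = 89/(-118) = -1/118*89 = -89/118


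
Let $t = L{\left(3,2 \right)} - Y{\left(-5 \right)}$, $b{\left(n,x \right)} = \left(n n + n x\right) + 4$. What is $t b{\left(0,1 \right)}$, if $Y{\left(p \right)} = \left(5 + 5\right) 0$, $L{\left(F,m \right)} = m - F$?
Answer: $-4$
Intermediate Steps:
$Y{\left(p \right)} = 0$ ($Y{\left(p \right)} = 10 \cdot 0 = 0$)
$b{\left(n,x \right)} = 4 + n^{2} + n x$ ($b{\left(n,x \right)} = \left(n^{2} + n x\right) + 4 = 4 + n^{2} + n x$)
$t = -1$ ($t = \left(2 - 3\right) - 0 = \left(2 - 3\right) + 0 = -1 + 0 = -1$)
$t b{\left(0,1 \right)} = - (4 + 0^{2} + 0 \cdot 1) = - (4 + 0 + 0) = \left(-1\right) 4 = -4$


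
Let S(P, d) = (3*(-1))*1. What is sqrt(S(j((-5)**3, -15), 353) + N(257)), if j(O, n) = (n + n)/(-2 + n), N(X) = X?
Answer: sqrt(254) ≈ 15.937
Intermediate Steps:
j(O, n) = 2*n/(-2 + n) (j(O, n) = (2*n)/(-2 + n) = 2*n/(-2 + n))
S(P, d) = -3 (S(P, d) = -3*1 = -3)
sqrt(S(j((-5)**3, -15), 353) + N(257)) = sqrt(-3 + 257) = sqrt(254)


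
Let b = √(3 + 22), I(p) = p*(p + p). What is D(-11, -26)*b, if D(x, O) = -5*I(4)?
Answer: -800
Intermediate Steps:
I(p) = 2*p² (I(p) = p*(2*p) = 2*p²)
D(x, O) = -160 (D(x, O) = -10*4² = -10*16 = -5*32 = -160)
b = 5 (b = √25 = 5)
D(-11, -26)*b = -160*5 = -800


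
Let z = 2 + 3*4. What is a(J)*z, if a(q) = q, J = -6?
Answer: -84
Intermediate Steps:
z = 14 (z = 2 + 12 = 14)
a(J)*z = -6*14 = -84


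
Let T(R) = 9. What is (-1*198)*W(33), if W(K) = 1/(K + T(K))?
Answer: -33/7 ≈ -4.7143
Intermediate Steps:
W(K) = 1/(9 + K) (W(K) = 1/(K + 9) = 1/(9 + K))
(-1*198)*W(33) = (-1*198)/(9 + 33) = -198/42 = -198*1/42 = -33/7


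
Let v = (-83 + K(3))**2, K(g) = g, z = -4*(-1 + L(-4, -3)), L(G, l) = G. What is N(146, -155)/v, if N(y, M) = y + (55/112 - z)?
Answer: 14167/716800 ≈ 0.019764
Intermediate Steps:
z = 20 (z = -4*(-1 - 4) = -4*(-5) = 20)
N(y, M) = -2185/112 + y (N(y, M) = y + (55/112 - 1*20) = y + (55*(1/112) - 20) = y + (55/112 - 20) = y - 2185/112 = -2185/112 + y)
v = 6400 (v = (-83 + 3)**2 = (-80)**2 = 6400)
N(146, -155)/v = (-2185/112 + 146)/6400 = (14167/112)*(1/6400) = 14167/716800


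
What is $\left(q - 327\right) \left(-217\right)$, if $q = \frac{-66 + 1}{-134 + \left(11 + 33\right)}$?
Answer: $\frac{1274441}{18} \approx 70802.0$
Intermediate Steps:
$q = \frac{13}{18}$ ($q = - \frac{65}{-134 + 44} = - \frac{65}{-90} = \left(-65\right) \left(- \frac{1}{90}\right) = \frac{13}{18} \approx 0.72222$)
$\left(q - 327\right) \left(-217\right) = \left(\frac{13}{18} - 327\right) \left(-217\right) = \left(- \frac{5873}{18}\right) \left(-217\right) = \frac{1274441}{18}$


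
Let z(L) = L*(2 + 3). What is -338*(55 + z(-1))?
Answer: -16900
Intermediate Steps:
z(L) = 5*L (z(L) = L*5 = 5*L)
-338*(55 + z(-1)) = -338*(55 + 5*(-1)) = -338*(55 - 5) = -338*50 = -16900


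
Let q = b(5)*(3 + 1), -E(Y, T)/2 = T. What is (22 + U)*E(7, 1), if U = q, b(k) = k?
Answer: -84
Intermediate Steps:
E(Y, T) = -2*T
q = 20 (q = 5*(3 + 1) = 5*4 = 20)
U = 20
(22 + U)*E(7, 1) = (22 + 20)*(-2*1) = 42*(-2) = -84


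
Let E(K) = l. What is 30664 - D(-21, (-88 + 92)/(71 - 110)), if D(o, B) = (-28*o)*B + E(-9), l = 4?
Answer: 399364/13 ≈ 30720.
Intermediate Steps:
E(K) = 4
D(o, B) = 4 - 28*B*o (D(o, B) = (-28*o)*B + 4 = -28*B*o + 4 = 4 - 28*B*o)
30664 - D(-21, (-88 + 92)/(71 - 110)) = 30664 - (4 - 28*(-88 + 92)/(71 - 110)*(-21)) = 30664 - (4 - 28*4/(-39)*(-21)) = 30664 - (4 - 28*4*(-1/39)*(-21)) = 30664 - (4 - 28*(-4/39)*(-21)) = 30664 - (4 - 784/13) = 30664 - 1*(-732/13) = 30664 + 732/13 = 399364/13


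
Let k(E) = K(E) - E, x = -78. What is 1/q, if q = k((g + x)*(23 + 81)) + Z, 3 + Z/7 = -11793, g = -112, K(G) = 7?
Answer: -1/62805 ≈ -1.5922e-5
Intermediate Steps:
Z = -82572 (Z = -21 + 7*(-11793) = -21 - 82551 = -82572)
k(E) = 7 - E
q = -62805 (q = (7 - (-112 - 78)*(23 + 81)) - 82572 = (7 - (-190)*104) - 82572 = (7 - 1*(-19760)) - 82572 = (7 + 19760) - 82572 = 19767 - 82572 = -62805)
1/q = 1/(-62805) = -1/62805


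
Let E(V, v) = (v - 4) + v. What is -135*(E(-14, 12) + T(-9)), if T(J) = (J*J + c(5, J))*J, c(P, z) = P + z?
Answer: 90855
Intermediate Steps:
E(V, v) = -4 + 2*v (E(V, v) = (-4 + v) + v = -4 + 2*v)
T(J) = J*(5 + J + J²) (T(J) = (J*J + (5 + J))*J = (J² + (5 + J))*J = (5 + J + J²)*J = J*(5 + J + J²))
-135*(E(-14, 12) + T(-9)) = -135*((-4 + 2*12) - 9*(5 - 9 + (-9)²)) = -135*((-4 + 24) - 9*(5 - 9 + 81)) = -135*(20 - 9*77) = -135*(20 - 693) = -135*(-673) = 90855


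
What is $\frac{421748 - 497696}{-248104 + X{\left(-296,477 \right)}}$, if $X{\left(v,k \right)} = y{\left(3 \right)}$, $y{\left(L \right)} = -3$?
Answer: $\frac{75948}{248107} \approx 0.30611$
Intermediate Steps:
$X{\left(v,k \right)} = -3$
$\frac{421748 - 497696}{-248104 + X{\left(-296,477 \right)}} = \frac{421748 - 497696}{-248104 - 3} = - \frac{75948}{-248107} = \left(-75948\right) \left(- \frac{1}{248107}\right) = \frac{75948}{248107}$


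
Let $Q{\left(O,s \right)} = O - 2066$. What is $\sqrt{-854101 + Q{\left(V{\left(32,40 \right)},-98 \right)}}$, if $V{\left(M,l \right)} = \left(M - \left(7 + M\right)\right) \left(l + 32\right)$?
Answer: $i \sqrt{856671} \approx 925.57 i$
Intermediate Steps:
$V{\left(M,l \right)} = -224 - 7 l$ ($V{\left(M,l \right)} = - 7 \left(32 + l\right) = -224 - 7 l$)
$Q{\left(O,s \right)} = -2066 + O$
$\sqrt{-854101 + Q{\left(V{\left(32,40 \right)},-98 \right)}} = \sqrt{-854101 - 2570} = \sqrt{-856671} = i \sqrt{856671}$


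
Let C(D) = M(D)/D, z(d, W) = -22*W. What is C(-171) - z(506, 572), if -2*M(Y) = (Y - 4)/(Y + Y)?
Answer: 1471875151/116964 ≈ 12584.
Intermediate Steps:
M(Y) = -(-4 + Y)/(4*Y) (M(Y) = -(Y - 4)/(2*(Y + Y)) = -(-4 + Y)/(2*(2*Y)) = -(-4 + Y)*1/(2*Y)/2 = -(-4 + Y)/(4*Y))
C(D) = (4 - D)/(4*D²) (C(D) = ((4 - D)/(4*D))/D = (4 - D)/(4*D²))
C(-171) - z(506, 572) = (¼)*(4 - 1*(-171))/(-171)² - (-22)*572 = (¼)*(1/29241)*(4 + 171) - 1*(-12584) = (¼)*(1/29241)*175 + 12584 = 175/116964 + 12584 = 1471875151/116964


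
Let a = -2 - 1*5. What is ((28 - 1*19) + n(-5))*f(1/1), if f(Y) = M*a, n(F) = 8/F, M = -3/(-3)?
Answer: -259/5 ≈ -51.800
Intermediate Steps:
M = 1 (M = -3*(-1/3) = 1)
a = -7 (a = -2 - 5 = -7)
f(Y) = -7 (f(Y) = 1*(-7) = -7)
((28 - 1*19) + n(-5))*f(1/1) = ((28 - 1*19) + 8/(-5))*(-7) = ((28 - 19) + 8*(-1/5))*(-7) = (9 - 8/5)*(-7) = (37/5)*(-7) = -259/5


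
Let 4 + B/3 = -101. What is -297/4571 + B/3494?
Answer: -2477583/15971074 ≈ -0.15513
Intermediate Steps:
B = -315 (B = -12 + 3*(-101) = -12 - 303 = -315)
-297/4571 + B/3494 = -297/4571 - 315/3494 = -2477583/15971074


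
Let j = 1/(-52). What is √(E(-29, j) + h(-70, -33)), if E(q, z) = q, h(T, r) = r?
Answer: I*√62 ≈ 7.874*I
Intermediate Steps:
j = -1/52 ≈ -0.019231
√(E(-29, j) + h(-70, -33)) = √(-29 - 33) = √(-62) = I*√62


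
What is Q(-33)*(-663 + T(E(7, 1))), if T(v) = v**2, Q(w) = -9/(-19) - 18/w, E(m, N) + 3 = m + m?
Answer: -115446/209 ≈ -552.37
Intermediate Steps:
E(m, N) = -3 + 2*m (E(m, N) = -3 + (m + m) = -3 + 2*m)
Q(w) = 9/19 - 18/w (Q(w) = -9*(-1/19) - 18/w = 9/19 - 18/w)
Q(-33)*(-663 + T(E(7, 1))) = (9/19 - 18/(-33))*(-663 + (-3 + 2*7)**2) = (9/19 - 18*(-1/33))*(-663 + (-3 + 14)**2) = (9/19 + 6/11)*(-663 + 11**2) = 213*(-663 + 121)/209 = (213/209)*(-542) = -115446/209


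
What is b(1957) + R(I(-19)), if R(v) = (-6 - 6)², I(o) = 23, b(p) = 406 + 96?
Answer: 646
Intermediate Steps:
b(p) = 502
R(v) = 144 (R(v) = (-12)² = 144)
b(1957) + R(I(-19)) = 502 + 144 = 646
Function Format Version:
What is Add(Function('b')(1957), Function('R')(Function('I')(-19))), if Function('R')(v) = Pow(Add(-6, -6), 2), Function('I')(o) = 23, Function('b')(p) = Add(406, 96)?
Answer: 646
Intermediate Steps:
Function('b')(p) = 502
Function('R')(v) = 144 (Function('R')(v) = Pow(-12, 2) = 144)
Add(Function('b')(1957), Function('R')(Function('I')(-19))) = Add(502, 144) = 646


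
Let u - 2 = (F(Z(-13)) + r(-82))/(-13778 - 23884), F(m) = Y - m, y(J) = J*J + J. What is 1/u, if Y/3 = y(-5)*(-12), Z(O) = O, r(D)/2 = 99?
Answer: 37662/75833 ≈ 0.49664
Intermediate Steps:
y(J) = J + J² (y(J) = J² + J = J + J²)
r(D) = 198 (r(D) = 2*99 = 198)
Y = -720 (Y = 3*(-5*(1 - 5)*(-12)) = 3*(-5*(-4)*(-12)) = 3*(20*(-12)) = 3*(-240) = -720)
F(m) = -720 - m
u = 75833/37662 (u = 2 + ((-720 - 1*(-13)) + 198)/(-13778 - 23884) = 2 + ((-720 + 13) + 198)/(-37662) = 2 + (-707 + 198)*(-1/37662) = 2 - 509*(-1/37662) = 2 + 509/37662 = 75833/37662 ≈ 2.0135)
1/u = 1/(75833/37662) = 37662/75833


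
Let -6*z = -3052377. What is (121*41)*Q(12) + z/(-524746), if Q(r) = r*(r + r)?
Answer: 1499479568397/1049492 ≈ 1.4288e+6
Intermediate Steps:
z = 1017459/2 (z = -⅙*(-3052377) = 1017459/2 ≈ 5.0873e+5)
Q(r) = 2*r² (Q(r) = r*(2*r) = 2*r²)
(121*41)*Q(12) + z/(-524746) = (121*41)*(2*12²) + (1017459/2)/(-524746) = 4961*(2*144) + (1017459/2)*(-1/524746) = 4961*288 - 1017459/1049492 = 1428768 - 1017459/1049492 = 1499479568397/1049492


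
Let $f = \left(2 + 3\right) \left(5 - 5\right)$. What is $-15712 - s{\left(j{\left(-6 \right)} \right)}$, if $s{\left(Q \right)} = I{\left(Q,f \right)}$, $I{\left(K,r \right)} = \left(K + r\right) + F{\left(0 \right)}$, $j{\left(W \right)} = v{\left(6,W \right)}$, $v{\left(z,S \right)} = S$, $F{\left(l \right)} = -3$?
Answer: $-15703$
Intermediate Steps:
$j{\left(W \right)} = W$
$f = 0$ ($f = 5 \cdot 0 = 0$)
$I{\left(K,r \right)} = -3 + K + r$ ($I{\left(K,r \right)} = \left(K + r\right) - 3 = -3 + K + r$)
$s{\left(Q \right)} = -3 + Q$ ($s{\left(Q \right)} = -3 + Q + 0 = -3 + Q$)
$-15712 - s{\left(j{\left(-6 \right)} \right)} = -15712 - \left(-3 - 6\right) = -15712 - -9 = -15712 + 9 = -15703$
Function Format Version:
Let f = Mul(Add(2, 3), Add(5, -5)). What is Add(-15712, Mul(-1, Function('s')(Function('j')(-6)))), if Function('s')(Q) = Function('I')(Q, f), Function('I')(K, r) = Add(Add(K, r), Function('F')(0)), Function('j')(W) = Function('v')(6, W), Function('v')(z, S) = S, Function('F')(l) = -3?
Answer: -15703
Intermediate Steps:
Function('j')(W) = W
f = 0 (f = Mul(5, 0) = 0)
Function('I')(K, r) = Add(-3, K, r) (Function('I')(K, r) = Add(Add(K, r), -3) = Add(-3, K, r))
Function('s')(Q) = Add(-3, Q) (Function('s')(Q) = Add(-3, Q, 0) = Add(-3, Q))
Add(-15712, Mul(-1, Function('s')(Function('j')(-6)))) = Add(-15712, Mul(-1, Add(-3, -6))) = Add(-15712, Mul(-1, -9)) = Add(-15712, 9) = -15703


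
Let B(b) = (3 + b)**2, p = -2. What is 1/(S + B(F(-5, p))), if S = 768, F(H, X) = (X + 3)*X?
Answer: 1/769 ≈ 0.0013004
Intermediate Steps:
F(H, X) = X*(3 + X) (F(H, X) = (3 + X)*X = X*(3 + X))
1/(S + B(F(-5, p))) = 1/(768 + (3 - 2*(3 - 2))**2) = 1/(768 + (3 - 2*1)**2) = 1/(768 + (3 - 2)**2) = 1/(768 + 1**2) = 1/(768 + 1) = 1/769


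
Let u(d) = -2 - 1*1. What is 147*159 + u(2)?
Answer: 23370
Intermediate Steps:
u(d) = -3 (u(d) = -2 - 1 = -3)
147*159 + u(2) = 147*159 - 3 = 23373 - 3 = 23370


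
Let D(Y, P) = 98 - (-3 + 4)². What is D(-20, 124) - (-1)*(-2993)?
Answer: -2896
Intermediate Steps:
D(Y, P) = 97 (D(Y, P) = 98 - 1*1² = 98 - 1*1 = 98 - 1 = 97)
D(-20, 124) - (-1)*(-2993) = 97 - (-1)*(-2993) = 97 - 1*2993 = 97 - 2993 = -2896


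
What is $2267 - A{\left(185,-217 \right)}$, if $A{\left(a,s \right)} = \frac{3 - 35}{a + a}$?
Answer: $\frac{419411}{185} \approx 2267.1$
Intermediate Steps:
$A{\left(a,s \right)} = - \frac{16}{a}$ ($A{\left(a,s \right)} = - \frac{32}{2 a} = - 32 \frac{1}{2 a} = - \frac{16}{a}$)
$2267 - A{\left(185,-217 \right)} = 2267 - - \frac{16}{185} = 2267 + \frac{16}{185} = \frac{419411}{185}$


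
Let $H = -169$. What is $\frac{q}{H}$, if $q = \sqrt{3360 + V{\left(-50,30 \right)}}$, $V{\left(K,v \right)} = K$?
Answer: $- \frac{\sqrt{3310}}{169} \approx -0.34043$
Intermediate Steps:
$q = \sqrt{3310}$ ($q = \sqrt{3360 - 50} = \sqrt{3310} \approx 57.533$)
$\frac{q}{H} = \frac{\sqrt{3310}}{-169} = \sqrt{3310} \left(- \frac{1}{169}\right) = - \frac{\sqrt{3310}}{169}$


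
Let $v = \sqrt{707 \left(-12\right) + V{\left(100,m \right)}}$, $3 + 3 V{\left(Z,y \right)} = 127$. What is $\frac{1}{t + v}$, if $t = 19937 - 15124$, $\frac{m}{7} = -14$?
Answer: $\frac{14439}{69520235} - \frac{4 i \sqrt{4749}}{69520235} \approx 0.00020769 - 3.9651 \cdot 10^{-6} i$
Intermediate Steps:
$m = -98$ ($m = 7 \left(-14\right) = -98$)
$V{\left(Z,y \right)} = \frac{124}{3}$ ($V{\left(Z,y \right)} = -1 + \frac{1}{3} \cdot 127 = -1 + \frac{127}{3} = \frac{124}{3}$)
$v = \frac{4 i \sqrt{4749}}{3}$ ($v = \sqrt{707 \left(-12\right) + \frac{124}{3}} = \sqrt{-8484 + \frac{124}{3}} = \sqrt{- \frac{25328}{3}} = \frac{4 i \sqrt{4749}}{3} \approx 91.884 i$)
$t = 4813$ ($t = 19937 - 15124 = 4813$)
$\frac{1}{t + v} = \frac{1}{4813 + \frac{4 i \sqrt{4749}}{3}}$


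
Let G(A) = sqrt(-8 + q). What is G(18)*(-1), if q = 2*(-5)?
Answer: -3*I*sqrt(2) ≈ -4.2426*I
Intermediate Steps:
q = -10
G(A) = 3*I*sqrt(2) (G(A) = sqrt(-8 - 10) = sqrt(-18) = 3*I*sqrt(2))
G(18)*(-1) = (3*I*sqrt(2))*(-1) = -3*I*sqrt(2)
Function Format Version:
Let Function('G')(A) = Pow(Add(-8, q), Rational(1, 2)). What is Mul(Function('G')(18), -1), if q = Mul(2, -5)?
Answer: Mul(-3, I, Pow(2, Rational(1, 2))) ≈ Mul(-4.2426, I)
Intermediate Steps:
q = -10
Function('G')(A) = Mul(3, I, Pow(2, Rational(1, 2))) (Function('G')(A) = Pow(Add(-8, -10), Rational(1, 2)) = Pow(-18, Rational(1, 2)) = Mul(3, I, Pow(2, Rational(1, 2))))
Mul(Function('G')(18), -1) = Mul(Mul(3, I, Pow(2, Rational(1, 2))), -1) = Mul(-3, I, Pow(2, Rational(1, 2)))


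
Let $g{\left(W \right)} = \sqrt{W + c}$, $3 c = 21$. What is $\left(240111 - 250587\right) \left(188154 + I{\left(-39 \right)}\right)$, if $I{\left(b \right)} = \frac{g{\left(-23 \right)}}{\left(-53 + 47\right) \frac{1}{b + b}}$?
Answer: $-1971101304 - 544752 i \approx -1.9711 \cdot 10^{9} - 5.4475 \cdot 10^{5} i$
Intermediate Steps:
$c = 7$ ($c = \frac{1}{3} \cdot 21 = 7$)
$g{\left(W \right)} = \sqrt{7 + W}$ ($g{\left(W \right)} = \sqrt{W + 7} = \sqrt{7 + W}$)
$I{\left(b \right)} = - \frac{4 i b}{3}$ ($I{\left(b \right)} = \frac{\sqrt{7 - 23}}{\left(-53 + 47\right) \frac{1}{b + b}} = \frac{\sqrt{-16}}{\left(-6\right) \frac{1}{2 b}} = \frac{4 i}{\left(-6\right) \frac{1}{2 b}} = \frac{4 i}{\left(-3\right) \frac{1}{b}} = 4 i \left(- \frac{b}{3}\right) = - \frac{4 i b}{3}$)
$\left(240111 - 250587\right) \left(188154 + I{\left(-39 \right)}\right) = \left(240111 - 250587\right) \left(188154 - \frac{4}{3} i \left(-39\right)\right) = - 10476 \left(188154 + 52 i\right) = -1971101304 - 544752 i$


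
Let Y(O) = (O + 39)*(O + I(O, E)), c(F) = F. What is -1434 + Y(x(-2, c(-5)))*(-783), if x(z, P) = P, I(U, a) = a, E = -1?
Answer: 158298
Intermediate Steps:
Y(O) = (-1 + O)*(39 + O) (Y(O) = (O + 39)*(O - 1) = (39 + O)*(-1 + O) = (-1 + O)*(39 + O))
-1434 + Y(x(-2, c(-5)))*(-783) = -1434 + (-39 + (-5)² + 38*(-5))*(-783) = -1434 + (-39 + 25 - 190)*(-783) = -1434 - 204*(-783) = -1434 + 159732 = 158298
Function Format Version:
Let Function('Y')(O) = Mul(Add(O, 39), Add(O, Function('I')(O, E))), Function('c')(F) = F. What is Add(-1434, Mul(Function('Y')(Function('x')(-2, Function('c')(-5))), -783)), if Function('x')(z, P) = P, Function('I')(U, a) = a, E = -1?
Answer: 158298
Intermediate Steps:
Function('Y')(O) = Mul(Add(-1, O), Add(39, O)) (Function('Y')(O) = Mul(Add(O, 39), Add(O, -1)) = Mul(Add(39, O), Add(-1, O)) = Mul(Add(-1, O), Add(39, O)))
Add(-1434, Mul(Function('Y')(Function('x')(-2, Function('c')(-5))), -783)) = Add(-1434, Mul(Add(-39, Pow(-5, 2), Mul(38, -5)), -783)) = Add(-1434, Mul(Add(-39, 25, -190), -783)) = Add(-1434, Mul(-204, -783)) = Add(-1434, 159732) = 158298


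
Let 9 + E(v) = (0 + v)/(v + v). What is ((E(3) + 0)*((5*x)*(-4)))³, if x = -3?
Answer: -132651000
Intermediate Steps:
E(v) = -17/2 (E(v) = -9 + (0 + v)/(v + v) = -9 + v/((2*v)) = -9 + v*(1/(2*v)) = -9 + ½ = -17/2)
((E(3) + 0)*((5*x)*(-4)))³ = ((-17/2 + 0)*((5*(-3))*(-4)))³ = (-(-255)*(-4)/2)³ = (-17/2*60)³ = (-510)³ = -132651000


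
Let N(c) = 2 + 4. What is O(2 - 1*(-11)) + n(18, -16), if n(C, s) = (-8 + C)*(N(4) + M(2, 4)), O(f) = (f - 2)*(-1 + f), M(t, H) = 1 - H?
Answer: 162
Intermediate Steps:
N(c) = 6
O(f) = (-1 + f)*(-2 + f) (O(f) = (-2 + f)*(-1 + f) = (-1 + f)*(-2 + f))
n(C, s) = -24 + 3*C (n(C, s) = (-8 + C)*(6 + (1 - 1*4)) = (-8 + C)*(6 + (1 - 4)) = (-8 + C)*(6 - 3) = (-8 + C)*3 = -24 + 3*C)
O(2 - 1*(-11)) + n(18, -16) = (2 + (2 - 1*(-11))² - 3*(2 - 1*(-11))) + (-24 + 3*18) = (2 + (2 + 11)² - 3*(2 + 11)) + (-24 + 54) = (2 + 13² - 3*13) + 30 = (2 + 169 - 39) + 30 = 132 + 30 = 162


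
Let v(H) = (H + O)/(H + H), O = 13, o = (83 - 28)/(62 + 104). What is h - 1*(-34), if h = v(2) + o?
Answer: 12643/332 ≈ 38.081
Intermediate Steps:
o = 55/166 ≈ 0.33133
v(H) = (13 + H)/(2*H) (v(H) = (H + 13)/(H + H) = (13 + H)/((2*H)) = (13 + H)*(1/(2*H)) = (13 + H)/(2*H))
h = 1355/332 (h = (½)*(13 + 2)/2 + 55/166 = (½)*(½)*15 + 55/166 = 15/4 + 55/166 = 1355/332 ≈ 4.0813)
h - 1*(-34) = 1355/332 - 1*(-34) = 1355/332 + 34 = 12643/332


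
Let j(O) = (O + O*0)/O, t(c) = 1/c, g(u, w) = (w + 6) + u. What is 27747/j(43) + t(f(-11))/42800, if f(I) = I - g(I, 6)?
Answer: 14250859199/513600 ≈ 27747.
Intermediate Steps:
g(u, w) = 6 + u + w (g(u, w) = (6 + w) + u = 6 + u + w)
f(I) = -12 (f(I) = I - (6 + I + 6) = I - (12 + I) = I + (-12 - I) = -12)
j(O) = 1 (j(O) = (O + 0)/O = O/O = 1)
27747/j(43) + t(f(-11))/42800 = 27747/1 + 1/(-12*42800) = 27747*1 - 1/12*1/42800 = 27747 - 1/513600 = 14250859199/513600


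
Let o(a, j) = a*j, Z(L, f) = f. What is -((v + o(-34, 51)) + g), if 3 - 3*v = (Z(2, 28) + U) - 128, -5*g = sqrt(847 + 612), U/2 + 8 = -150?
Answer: 4783/3 + sqrt(1459)/5 ≈ 1602.0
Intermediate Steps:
U = -316 (U = -16 + 2*(-150) = -16 - 300 = -316)
g = -sqrt(1459)/5 (g = -sqrt(847 + 612)/5 = -sqrt(1459)/5 ≈ -7.6394)
v = 419/3 (v = 1 - ((28 - 316) - 128)/3 = 1 - (-288 - 128)/3 = 1 - 1/3*(-416) = 1 + 416/3 = 419/3 ≈ 139.67)
-((v + o(-34, 51)) + g) = -((419/3 - 34*51) - sqrt(1459)/5) = -((419/3 - 1734) - sqrt(1459)/5) = -(-4783/3 - sqrt(1459)/5) = 4783/3 + sqrt(1459)/5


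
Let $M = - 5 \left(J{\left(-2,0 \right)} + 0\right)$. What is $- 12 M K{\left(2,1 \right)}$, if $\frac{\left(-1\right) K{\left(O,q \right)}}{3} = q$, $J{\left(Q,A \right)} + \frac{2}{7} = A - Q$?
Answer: $- \frac{2160}{7} \approx -308.57$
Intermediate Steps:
$J{\left(Q,A \right)} = - \frac{2}{7} + A - Q$ ($J{\left(Q,A \right)} = - \frac{2}{7} + \left(A - Q\right) = - \frac{2}{7} + A - Q$)
$K{\left(O,q \right)} = - 3 q$
$M = - \frac{60}{7}$ ($M = - 5 \left(\left(- \frac{2}{7} + 0 - -2\right) + 0\right) = - 5 \left(\left(- \frac{2}{7} + 0 + 2\right) + 0\right) = - 5 \left(\frac{12}{7} + 0\right) = \left(-5\right) \frac{12}{7} = - \frac{60}{7} \approx -8.5714$)
$- 12 M K{\left(2,1 \right)} = \left(-12\right) \left(- \frac{60}{7}\right) \left(\left(-3\right) 1\right) = \frac{720}{7} \left(-3\right) = - \frac{2160}{7}$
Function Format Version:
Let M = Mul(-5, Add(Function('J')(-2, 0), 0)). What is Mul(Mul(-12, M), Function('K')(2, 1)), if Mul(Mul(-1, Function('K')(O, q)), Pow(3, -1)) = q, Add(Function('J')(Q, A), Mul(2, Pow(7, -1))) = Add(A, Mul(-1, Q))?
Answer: Rational(-2160, 7) ≈ -308.57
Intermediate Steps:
Function('J')(Q, A) = Add(Rational(-2, 7), A, Mul(-1, Q)) (Function('J')(Q, A) = Add(Rational(-2, 7), Add(A, Mul(-1, Q))) = Add(Rational(-2, 7), A, Mul(-1, Q)))
Function('K')(O, q) = Mul(-3, q)
M = Rational(-60, 7) (M = Mul(-5, Add(Add(Rational(-2, 7), 0, Mul(-1, -2)), 0)) = Mul(-5, Add(Add(Rational(-2, 7), 0, 2), 0)) = Mul(-5, Add(Rational(12, 7), 0)) = Mul(-5, Rational(12, 7)) = Rational(-60, 7) ≈ -8.5714)
Mul(Mul(-12, M), Function('K')(2, 1)) = Mul(Mul(-12, Rational(-60, 7)), Mul(-3, 1)) = Mul(Rational(720, 7), -3) = Rational(-2160, 7)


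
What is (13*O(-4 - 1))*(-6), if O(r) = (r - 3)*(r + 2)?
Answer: -1872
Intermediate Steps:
O(r) = (-3 + r)*(2 + r)
(13*O(-4 - 1))*(-6) = (13*(-6 + (-4 - 1)² - (-4 - 1)))*(-6) = (13*(-6 + (-5)² - 1*(-5)))*(-6) = (13*(-6 + 25 + 5))*(-6) = (13*24)*(-6) = 312*(-6) = -1872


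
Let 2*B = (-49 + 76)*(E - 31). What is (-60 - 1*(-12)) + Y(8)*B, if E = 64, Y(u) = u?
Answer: 3516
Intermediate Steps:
B = 891/2 (B = ((-49 + 76)*(64 - 31))/2 = (27*33)/2 = (½)*891 = 891/2 ≈ 445.50)
(-60 - 1*(-12)) + Y(8)*B = (-60 - 1*(-12)) + 8*(891/2) = (-60 + 12) + 3564 = -48 + 3564 = 3516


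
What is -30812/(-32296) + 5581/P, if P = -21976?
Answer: 62110067/88717112 ≈ 0.70009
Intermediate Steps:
-30812/(-32296) + 5581/P = -30812/(-32296) + 5581/(-21976) = -30812*(-1/32296) + 5581*(-1/21976) = 7703/8074 - 5581/21976 = 62110067/88717112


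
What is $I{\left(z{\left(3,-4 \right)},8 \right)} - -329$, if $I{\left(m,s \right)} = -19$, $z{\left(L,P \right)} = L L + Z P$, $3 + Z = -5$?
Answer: $310$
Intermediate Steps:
$Z = -8$ ($Z = -3 - 5 = -8$)
$z{\left(L,P \right)} = L^{2} - 8 P$ ($z{\left(L,P \right)} = L L - 8 P = L^{2} - 8 P$)
$I{\left(z{\left(3,-4 \right)},8 \right)} - -329 = -19 - -329 = -19 + 329 = 310$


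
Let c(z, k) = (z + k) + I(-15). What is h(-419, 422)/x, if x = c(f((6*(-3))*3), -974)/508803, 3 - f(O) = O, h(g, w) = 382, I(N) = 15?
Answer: -97181373/451 ≈ -2.1548e+5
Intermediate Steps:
f(O) = 3 - O
c(z, k) = 15 + k + z (c(z, k) = (z + k) + 15 = (k + z) + 15 = 15 + k + z)
x = -902/508803 (x = (15 - 974 + (3 - 6*(-3)*3))/508803 = (15 - 974 + (3 - (-18)*3))*(1/508803) = (15 - 974 + (3 - 1*(-54)))*(1/508803) = (15 - 974 + (3 + 54))*(1/508803) = (15 - 974 + 57)*(1/508803) = -902*1/508803 = -902/508803 ≈ -0.0017728)
h(-419, 422)/x = 382/(-902/508803) = 382*(-508803/902) = -97181373/451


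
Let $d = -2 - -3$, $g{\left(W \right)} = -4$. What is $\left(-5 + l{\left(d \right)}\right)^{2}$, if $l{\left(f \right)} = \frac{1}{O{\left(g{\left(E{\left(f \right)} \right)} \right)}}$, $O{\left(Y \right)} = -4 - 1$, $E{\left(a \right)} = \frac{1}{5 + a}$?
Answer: $\frac{676}{25} \approx 27.04$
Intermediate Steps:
$d = 1$ ($d = -2 + 3 = 1$)
$O{\left(Y \right)} = -5$ ($O{\left(Y \right)} = -4 - 1 = -5$)
$l{\left(f \right)} = - \frac{1}{5}$ ($l{\left(f \right)} = \frac{1}{-5} = - \frac{1}{5}$)
$\left(-5 + l{\left(d \right)}\right)^{2} = \left(-5 - \frac{1}{5}\right)^{2} = \left(- \frac{26}{5}\right)^{2} = \frac{676}{25}$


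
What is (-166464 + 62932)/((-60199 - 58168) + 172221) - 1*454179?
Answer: -12229729699/26927 ≈ -4.5418e+5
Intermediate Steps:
(-166464 + 62932)/((-60199 - 58168) + 172221) - 1*454179 = -103532/(-118367 + 172221) - 454179 = -103532/53854 - 454179 = -103532*1/53854 - 454179 = -51766/26927 - 454179 = -12229729699/26927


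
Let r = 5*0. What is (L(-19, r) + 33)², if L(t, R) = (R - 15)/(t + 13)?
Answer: 5041/4 ≈ 1260.3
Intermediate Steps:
r = 0
L(t, R) = (-15 + R)/(13 + t)
(L(-19, r) + 33)² = ((-15 + 0)/(13 - 19) + 33)² = (-15/(-6) + 33)² = (-⅙*(-15) + 33)² = (5/2 + 33)² = (71/2)² = 5041/4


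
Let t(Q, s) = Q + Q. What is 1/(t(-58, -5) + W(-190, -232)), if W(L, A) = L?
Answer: -1/306 ≈ -0.0032680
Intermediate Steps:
t(Q, s) = 2*Q
1/(t(-58, -5) + W(-190, -232)) = 1/(2*(-58) - 190) = 1/(-116 - 190) = 1/(-306) = -1/306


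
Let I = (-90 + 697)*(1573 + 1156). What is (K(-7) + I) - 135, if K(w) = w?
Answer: 1656361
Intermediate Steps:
I = 1656503 (I = 607*2729 = 1656503)
(K(-7) + I) - 135 = (-7 + 1656503) - 135 = 1656496 - 135 = 1656361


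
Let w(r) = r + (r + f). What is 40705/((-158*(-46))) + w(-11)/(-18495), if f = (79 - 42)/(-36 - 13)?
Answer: 7379442719/1317332268 ≈ 5.6018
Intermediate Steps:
f = -37/49 (f = 37/(-49) = 37*(-1/49) = -37/49 ≈ -0.75510)
w(r) = -37/49 + 2*r (w(r) = r + (r - 37/49) = r + (-37/49 + r) = -37/49 + 2*r)
40705/((-158*(-46))) + w(-11)/(-18495) = 40705/((-158*(-46))) + (-37/49 + 2*(-11))/(-18495) = 40705/7268 + (-37/49 - 22)*(-1/18495) = 40705*(1/7268) - 1115/49*(-1/18495) = 40705/7268 + 223/181251 = 7379442719/1317332268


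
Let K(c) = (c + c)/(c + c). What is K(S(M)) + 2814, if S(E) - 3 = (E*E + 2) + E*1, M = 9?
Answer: 2815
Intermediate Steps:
S(E) = 5 + E + E² (S(E) = 3 + ((E*E + 2) + E*1) = 3 + ((E² + 2) + E) = 3 + ((2 + E²) + E) = 3 + (2 + E + E²) = 5 + E + E²)
K(c) = 1 (K(c) = (2*c)/((2*c)) = (2*c)*(1/(2*c)) = 1)
K(S(M)) + 2814 = 1 + 2814 = 2815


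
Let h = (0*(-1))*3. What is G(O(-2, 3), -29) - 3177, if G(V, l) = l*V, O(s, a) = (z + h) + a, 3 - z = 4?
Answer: -3235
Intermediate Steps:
h = 0 (h = 0*3 = 0)
z = -1 (z = 3 - 1*4 = 3 - 4 = -1)
O(s, a) = -1 + a (O(s, a) = (-1 + 0) + a = -1 + a)
G(V, l) = V*l
G(O(-2, 3), -29) - 3177 = (-1 + 3)*(-29) - 3177 = 2*(-29) - 3177 = -58 - 3177 = -3235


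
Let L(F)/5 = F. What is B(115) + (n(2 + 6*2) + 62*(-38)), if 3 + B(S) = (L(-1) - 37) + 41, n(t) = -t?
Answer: -2374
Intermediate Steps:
L(F) = 5*F
B(S) = -4 (B(S) = -3 + ((5*(-1) - 37) + 41) = -3 + ((-5 - 37) + 41) = -3 + (-42 + 41) = -3 - 1 = -4)
B(115) + (n(2 + 6*2) + 62*(-38)) = -4 + (-(2 + 6*2) + 62*(-38)) = -4 + (-(2 + 12) - 2356) = -4 + (-1*14 - 2356) = -4 + (-14 - 2356) = -4 - 2370 = -2374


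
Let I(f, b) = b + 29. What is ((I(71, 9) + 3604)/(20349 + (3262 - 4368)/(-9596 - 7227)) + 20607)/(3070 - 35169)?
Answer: -7054503655497/10988525556967 ≈ -0.64199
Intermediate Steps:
I(f, b) = 29 + b
((I(71, 9) + 3604)/(20349 + (3262 - 4368)/(-9596 - 7227)) + 20607)/(3070 - 35169) = (((29 + 9) + 3604)/(20349 + (3262 - 4368)/(-9596 - 7227)) + 20607)/(3070 - 35169) = ((38 + 3604)/(20349 - 1106/(-16823)) + 20607)/(-32099) = (3642/(20349 - 1106*(-1/16823)) + 20607)*(-1/32099) = (3642/(20349 + 1106/16823) + 20607)*(-1/32099) = (3642/(342332333/16823) + 20607)*(-1/32099) = (3642*(16823/342332333) + 20607)*(-1/32099) = (61269366/342332333 + 20607)*(-1/32099) = (7054503655497/342332333)*(-1/32099) = -7054503655497/10988525556967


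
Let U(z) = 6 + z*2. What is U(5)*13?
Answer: 208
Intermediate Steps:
U(z) = 6 + 2*z
U(5)*13 = (6 + 2*5)*13 = (6 + 10)*13 = 16*13 = 208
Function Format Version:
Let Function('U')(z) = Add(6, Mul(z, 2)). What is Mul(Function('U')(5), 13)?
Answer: 208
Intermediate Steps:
Function('U')(z) = Add(6, Mul(2, z))
Mul(Function('U')(5), 13) = Mul(Add(6, Mul(2, 5)), 13) = Mul(Add(6, 10), 13) = Mul(16, 13) = 208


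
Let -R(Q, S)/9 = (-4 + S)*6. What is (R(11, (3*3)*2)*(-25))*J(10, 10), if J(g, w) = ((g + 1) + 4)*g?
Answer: 2835000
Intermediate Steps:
J(g, w) = g*(5 + g) (J(g, w) = ((1 + g) + 4)*g = (5 + g)*g = g*(5 + g))
R(Q, S) = 216 - 54*S (R(Q, S) = -9*(-4 + S)*6 = -9*(-24 + 6*S) = 216 - 54*S)
(R(11, (3*3)*2)*(-25))*J(10, 10) = ((216 - 54*3*3*2)*(-25))*(10*(5 + 10)) = ((216 - 486*2)*(-25))*(10*15) = ((216 - 54*18)*(-25))*150 = ((216 - 972)*(-25))*150 = -756*(-25)*150 = 18900*150 = 2835000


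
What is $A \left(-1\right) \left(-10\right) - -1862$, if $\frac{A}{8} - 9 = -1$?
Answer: $2502$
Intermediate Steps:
$A = 64$ ($A = 72 + 8 \left(-1\right) = 72 - 8 = 64$)
$A \left(-1\right) \left(-10\right) - -1862 = 64 \left(-1\right) \left(-10\right) - -1862 = \left(-64\right) \left(-10\right) + 1862 = 640 + 1862 = 2502$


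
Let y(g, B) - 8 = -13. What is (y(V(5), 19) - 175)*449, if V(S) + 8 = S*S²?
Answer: -80820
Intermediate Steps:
V(S) = -8 + S³ (V(S) = -8 + S*S² = -8 + S³)
y(g, B) = -5 (y(g, B) = 8 - 13 = -5)
(y(V(5), 19) - 175)*449 = (-5 - 175)*449 = -180*449 = -80820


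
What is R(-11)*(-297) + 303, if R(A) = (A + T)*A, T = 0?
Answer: -35634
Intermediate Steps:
R(A) = A**2 (R(A) = (A + 0)*A = A*A = A**2)
R(-11)*(-297) + 303 = (-11)**2*(-297) + 303 = 121*(-297) + 303 = -35937 + 303 = -35634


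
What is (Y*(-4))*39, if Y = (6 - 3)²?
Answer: -1404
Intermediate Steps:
Y = 9 (Y = 3² = 9)
(Y*(-4))*39 = (9*(-4))*39 = -36*39 = -1404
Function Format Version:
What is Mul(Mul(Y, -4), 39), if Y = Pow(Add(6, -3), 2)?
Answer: -1404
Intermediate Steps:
Y = 9 (Y = Pow(3, 2) = 9)
Mul(Mul(Y, -4), 39) = Mul(Mul(9, -4), 39) = Mul(-36, 39) = -1404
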